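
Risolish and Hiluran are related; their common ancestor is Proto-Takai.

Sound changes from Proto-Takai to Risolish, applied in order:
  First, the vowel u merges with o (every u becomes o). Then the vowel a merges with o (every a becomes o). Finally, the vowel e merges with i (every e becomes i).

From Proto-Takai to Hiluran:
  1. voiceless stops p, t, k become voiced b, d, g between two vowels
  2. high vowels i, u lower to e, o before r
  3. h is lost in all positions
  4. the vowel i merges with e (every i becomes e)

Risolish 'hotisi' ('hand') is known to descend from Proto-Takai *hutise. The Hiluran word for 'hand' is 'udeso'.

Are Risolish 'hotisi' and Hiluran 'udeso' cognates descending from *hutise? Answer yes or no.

no

Derive the expected Hiluran reflex of *hutise:
Hiluran: start from *hutise.
  rule 1 (intervocalic voicing): hutise → hudise
  rule 2: no change — hudise
  rule 3 (h-loss): hudise → udise
  rule 4 (vowel merger): udise → udese
  ⇒ Hiluran udese
The regular Hiluran reflex would be 'udese', but the attested form is 'udeso'. The correspondence is irregular, so they are not cognates (the Hiluran form has a different source).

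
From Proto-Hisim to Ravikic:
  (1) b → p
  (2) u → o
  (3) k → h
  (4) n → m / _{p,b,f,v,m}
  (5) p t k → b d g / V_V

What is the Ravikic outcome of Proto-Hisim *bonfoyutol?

pomfoyodol

Ravikic: start from *bonfoyutol.
  rule 1 (unconditioned shift): bonfoyutol → ponfoyutol
  rule 2 (vowel merger): ponfoyutol → ponfoyotol
  rule 3: no change — ponfoyotol
  rule 4 (nasal place assimilation): ponfoyotol → pomfoyotol
  rule 5 (intervocalic voicing): pomfoyotol → pomfoyodol
  ⇒ Ravikic pomfoyodol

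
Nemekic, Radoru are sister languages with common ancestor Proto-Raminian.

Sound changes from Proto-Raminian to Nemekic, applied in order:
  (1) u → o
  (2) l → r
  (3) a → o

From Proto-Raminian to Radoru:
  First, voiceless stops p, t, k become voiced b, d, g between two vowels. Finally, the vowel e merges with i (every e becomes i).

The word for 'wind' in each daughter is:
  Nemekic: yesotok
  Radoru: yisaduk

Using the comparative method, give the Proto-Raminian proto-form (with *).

Position 2: Nemekic has e, Radoru has i. Nemekic preserves e here (none of its changes turn any other segment into e), so the proto-segment is *e.
Position 4: Nemekic has o, Radoru has a. Radoru preserves a here (none of its changes turn any other segment into a), so the proto-segment is *a.
Verify the candidate proto-form against each daughter:
Nemekic: *yesatuk
  yesatuk → yesatok   [vowel merger]
  yesatok (rule 2 does not apply)
  yesatok → yesotok   [vowel merger]
  giving Nemekic yesotok.
Radoru: *yesatuk > yesaduk > yisaduk  (by intervocalic voicing, vowel merger)
No other proto-form is consistent with every reflex, so the reconstruction is *yesatuk.

*yesatuk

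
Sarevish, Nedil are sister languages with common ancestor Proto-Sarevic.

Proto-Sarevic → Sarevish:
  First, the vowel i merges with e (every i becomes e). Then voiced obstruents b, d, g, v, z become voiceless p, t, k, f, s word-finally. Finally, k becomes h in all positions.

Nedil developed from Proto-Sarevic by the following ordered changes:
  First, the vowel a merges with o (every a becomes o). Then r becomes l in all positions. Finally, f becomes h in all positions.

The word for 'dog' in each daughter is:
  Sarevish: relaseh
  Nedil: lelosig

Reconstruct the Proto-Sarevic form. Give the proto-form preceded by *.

Position 6: Sarevish has e, Nedil has i. Nedil preserves i here (none of its changes turn any other segment into i), so the proto-segment is *i.
Position 4: Sarevish has a, Nedil has o. Sarevish preserves a here (none of its changes turn any other segment into a), so the proto-segment is *a.
Continuing position by position gives *relasig; check it forward:
Sarevish: *relasig
  relasig → relaseg   [vowel merger]
  relaseg → relasek   [final devoicing]
  relasek → relaseh   [unconditioned shift]
  giving Sarevish relaseh.
Nedil: *relasig > relosig > lelosig  (by vowel merger, unconditioned shift)
*relasig is the unique common source.

*relasig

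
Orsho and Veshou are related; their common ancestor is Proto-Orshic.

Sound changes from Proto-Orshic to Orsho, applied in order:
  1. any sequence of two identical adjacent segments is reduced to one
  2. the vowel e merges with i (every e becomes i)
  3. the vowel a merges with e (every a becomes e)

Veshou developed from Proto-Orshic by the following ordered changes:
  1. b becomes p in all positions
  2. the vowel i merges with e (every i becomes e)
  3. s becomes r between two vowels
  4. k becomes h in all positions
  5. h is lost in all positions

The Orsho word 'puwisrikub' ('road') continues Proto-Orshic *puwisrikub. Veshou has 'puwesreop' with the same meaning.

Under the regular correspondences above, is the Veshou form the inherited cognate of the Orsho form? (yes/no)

Derive the expected Veshou reflex of *puwisrikub:
Veshou: *puwisrikub
  puwisrikub → puwisrikup   [unconditioned shift]
  puwisrikup → puwesrekup   [vowel merger]
  puwesrekup (rule 3 does not apply)
  puwesrekup → puwesrehup   [unconditioned shift]
  puwesrehup → puwesreup   [h-loss]
  giving Veshou puwesreup.
The regular Veshou reflex would be 'puwesreup', but the attested form is 'puwesreop'. The correspondence is irregular, so they are not cognates (the Veshou form has a different source).

no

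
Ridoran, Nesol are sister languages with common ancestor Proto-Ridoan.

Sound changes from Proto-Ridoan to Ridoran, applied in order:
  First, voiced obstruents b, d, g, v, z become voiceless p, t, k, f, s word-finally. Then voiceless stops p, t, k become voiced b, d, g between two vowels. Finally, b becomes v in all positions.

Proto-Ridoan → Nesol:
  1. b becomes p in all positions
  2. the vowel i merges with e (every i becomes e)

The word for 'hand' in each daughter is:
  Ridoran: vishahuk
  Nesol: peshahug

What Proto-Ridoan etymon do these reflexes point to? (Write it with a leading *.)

*bishahug

Position 1: Ridoran has v, Nesol has p. Taking the neighbouring segments as reconstructed: Ridoran v could go back to *b or *v; Nesol p could go back to *p or *b — the one source consistent with every daughter is *b.
Position 2: Ridoran has i, Nesol has e. Ridoran preserves i here (none of its changes turn any other segment into i), so the proto-segment is *i.
Verify the candidate proto-form against each daughter:
Ridoran: start from *bishahug.
  rule 1 (final devoicing): bishahug → bishahuk
  rule 2: no change — bishahuk
  rule 3 (unconditioned shift): bishahuk → vishahuk
  ⇒ Ridoran vishahuk
Nesol: *bishahug > pishahug > peshahug  (by unconditioned shift, vowel merger)
Only *bishahug yields all of Ridoran vishahuk, Nesol peshahug.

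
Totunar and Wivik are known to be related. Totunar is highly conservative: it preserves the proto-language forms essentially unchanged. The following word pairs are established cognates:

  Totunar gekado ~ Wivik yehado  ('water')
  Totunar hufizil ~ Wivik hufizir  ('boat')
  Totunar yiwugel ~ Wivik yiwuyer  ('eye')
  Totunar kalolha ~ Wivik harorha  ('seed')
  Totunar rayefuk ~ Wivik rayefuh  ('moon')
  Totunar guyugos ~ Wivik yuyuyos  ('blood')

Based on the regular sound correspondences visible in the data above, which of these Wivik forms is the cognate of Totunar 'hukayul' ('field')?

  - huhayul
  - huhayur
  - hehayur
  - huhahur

gekado ~ yehado — Totunar k corresponds to Wivik h between vowels (before a back vowel).
hufizil ~ hufizir, yiwugel ~ yiwuyer — Totunar l corresponds to Wivik r word-finally.
Applying these to Totunar 'hukayul':
  hukayul → huhayul   (k→h between vowels (before a back vowel))
  huhayul → huhayur   (l→r word-finally)
So the Wivik cognate is 'huhayur'.

huhayur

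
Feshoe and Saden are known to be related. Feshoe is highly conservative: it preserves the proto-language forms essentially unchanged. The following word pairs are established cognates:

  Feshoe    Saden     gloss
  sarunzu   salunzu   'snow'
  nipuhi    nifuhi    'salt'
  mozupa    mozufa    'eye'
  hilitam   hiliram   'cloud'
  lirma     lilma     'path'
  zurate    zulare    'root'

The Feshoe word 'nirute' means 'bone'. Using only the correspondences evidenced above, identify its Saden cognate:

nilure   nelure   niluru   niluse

sarunzu ~ salunzu — Feshoe r corresponds to Saden l between vowels (before a back vowel).
zurate ~ zulare — Feshoe t corresponds to Saden r between vowels (before a front vowel).
Applying these to Feshoe 'nirute':
  nirute → nilute   (r→l between vowels (before a back vowel))
  nilute → nilure   (t→r between vowels (before a front vowel))
So the Saden cognate is 'nilure'.

nilure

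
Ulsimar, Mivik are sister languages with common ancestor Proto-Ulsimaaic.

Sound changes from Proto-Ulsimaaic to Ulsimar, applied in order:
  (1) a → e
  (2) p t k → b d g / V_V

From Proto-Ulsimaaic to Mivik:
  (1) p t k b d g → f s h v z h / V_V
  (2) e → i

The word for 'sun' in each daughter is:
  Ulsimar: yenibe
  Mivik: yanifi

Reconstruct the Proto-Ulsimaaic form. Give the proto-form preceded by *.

Position 6: Ulsimar has e, Mivik has i. Taking the neighbouring segments as reconstructed: Ulsimar e could go back to *a or *e; Mivik i could go back to *e or *i — the one source consistent with every daughter is *e.
Position 2: Ulsimar has e, Mivik has a. Mivik preserves a here (none of its changes turn any other segment into a), so the proto-segment is *a.
Position 5: Ulsimar has b, Mivik has f. Taking the neighbouring segments as reconstructed: Ulsimar b could go back to *p or *b; Mivik f could go back to *p or *f — the one source consistent with every daughter is *p.
The remaining positions agree across the daughters. Check the candidate against every language:
Ulsimar: *yanipe
  yanipe → yenipe   [vowel merger]
  yenipe → yenibe   [intervocalic voicing]
  giving Ulsimar yenibe.
Mivik: *yanipe
  yanipe → yanife   [intervocalic lenition]
  yanife → yanifi   [vowel merger]
  giving Mivik yanifi.
No other proto-form is consistent with every reflex, so the reconstruction is *yanipe.

*yanipe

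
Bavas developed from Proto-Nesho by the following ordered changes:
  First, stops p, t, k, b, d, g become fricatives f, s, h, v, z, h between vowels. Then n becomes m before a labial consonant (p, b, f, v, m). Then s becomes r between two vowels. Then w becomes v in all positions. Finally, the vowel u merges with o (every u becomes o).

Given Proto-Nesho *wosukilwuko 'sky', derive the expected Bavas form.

Bavas: *wosukilwuko > wosuhilwuho > woruhilwuho > voruhilvuho > vorohilvoho  (by intervocalic lenition, rhotacism, unconditioned shift, vowel merger)

vorohilvoho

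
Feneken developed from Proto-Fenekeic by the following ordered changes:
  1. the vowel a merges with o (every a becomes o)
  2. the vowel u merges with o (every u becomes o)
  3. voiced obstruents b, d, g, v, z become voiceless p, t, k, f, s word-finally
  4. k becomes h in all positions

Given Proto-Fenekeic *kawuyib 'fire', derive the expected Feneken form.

howoyip

Feneken: start from *kawuyib.
  rule 1 (vowel merger): kawuyib → kowuyib
  rule 2 (vowel merger): kowuyib → kowoyib
  rule 3 (final devoicing): kowoyib → kowoyip
  rule 4 (unconditioned shift): kowoyip → howoyip
  ⇒ Feneken howoyip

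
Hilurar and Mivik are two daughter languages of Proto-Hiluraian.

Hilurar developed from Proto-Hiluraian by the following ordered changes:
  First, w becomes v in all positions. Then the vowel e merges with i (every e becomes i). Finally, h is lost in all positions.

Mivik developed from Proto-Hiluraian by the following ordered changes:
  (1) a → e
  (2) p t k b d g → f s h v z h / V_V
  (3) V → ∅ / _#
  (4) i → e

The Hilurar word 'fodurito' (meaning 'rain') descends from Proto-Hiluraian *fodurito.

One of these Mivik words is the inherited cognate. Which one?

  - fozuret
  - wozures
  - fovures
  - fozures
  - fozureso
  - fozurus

fozures

Mivik: start from *fodurito.
  rule 1: no change — fodurito
  rule 2 (intervocalic lenition): fodurito → fozuriso
  rule 3 (apocope): fozuriso → fozuris
  rule 4 (vowel merger): fozuris → fozures
  ⇒ Mivik fozures
Only 'fozures' matches the regular Mivik development of *fodurito.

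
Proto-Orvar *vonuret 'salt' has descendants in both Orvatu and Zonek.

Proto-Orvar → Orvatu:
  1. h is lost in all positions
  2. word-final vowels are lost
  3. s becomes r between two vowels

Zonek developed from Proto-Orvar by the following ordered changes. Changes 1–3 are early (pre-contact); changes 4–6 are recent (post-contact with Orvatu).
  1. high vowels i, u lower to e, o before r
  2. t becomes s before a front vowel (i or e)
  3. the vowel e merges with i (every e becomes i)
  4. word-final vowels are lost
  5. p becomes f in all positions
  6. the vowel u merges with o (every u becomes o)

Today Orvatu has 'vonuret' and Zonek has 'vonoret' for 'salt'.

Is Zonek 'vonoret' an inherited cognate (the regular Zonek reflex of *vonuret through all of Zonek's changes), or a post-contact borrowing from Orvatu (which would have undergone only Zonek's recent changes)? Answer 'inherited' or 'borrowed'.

If inherited, *vonuret would pass through all of Zonek's changes:
Zonek: start from *vonuret.
  rule 1 (pre-rhotic lowering): vonuret → vonoret
  rule 2: no change — vonoret
  rule 3 (vowel merger): vonoret → vonorit
  rule 4: no change — vonorit
  rule 5: no change — vonorit
  rule 6: no change — vonorit
  ⇒ Zonek vonorit
If borrowed from Orvatu 'vonuret' after the early changes, it would undergo only the recent ones:
  rule 4 (apocope): no change (vonuret)
  rule 5 (unconditioned shift): no change (vonuret)
  rule 6 (vowel merger): vonuret → vonoret
  ⇒ as a loan: vonoret
Zonek 'vonoret' matches the loan outcome 'vonoret', not the inherited 'vonorit' — it skipped the early Zonek changes, so it was borrowed from Orvatu.

borrowed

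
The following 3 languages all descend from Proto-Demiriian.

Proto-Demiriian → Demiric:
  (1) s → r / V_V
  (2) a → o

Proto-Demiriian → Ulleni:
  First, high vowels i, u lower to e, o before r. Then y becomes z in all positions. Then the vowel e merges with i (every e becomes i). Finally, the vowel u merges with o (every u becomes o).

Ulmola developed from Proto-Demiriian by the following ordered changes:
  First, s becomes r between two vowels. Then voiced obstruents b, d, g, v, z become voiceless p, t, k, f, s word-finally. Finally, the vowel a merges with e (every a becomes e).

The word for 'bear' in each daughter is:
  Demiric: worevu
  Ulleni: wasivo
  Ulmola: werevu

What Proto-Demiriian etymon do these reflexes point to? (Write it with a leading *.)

Position 3: Demiric has r, Ulleni has s, Ulmola has r. Ulleni preserves s here (none of its changes turn any other segment into s), so the proto-segment is *s.
Position 4: Demiric has e, Ulleni has i, Ulmola has e. Demiric preserves e here (none of its changes turn any other segment into e), so the proto-segment is *e.
Position 6: Demiric has u, Ulleni has o, Ulmola has u. Demiric preserves u here (none of its changes turn any other segment into u), so the proto-segment is *u.
Verify the candidate proto-form against each daughter:
Demiric: *wasevu
  wasevu → warevu   [rhotacism]
  warevu → worevu   [vowel merger]
  giving Demiric worevu.
Ulleni: *wasevu > wasivu > wasivo  (by vowel merger, vowel merger)
Ulmola: start from *wasevu.
  rule 1 (rhotacism): wasevu → warevu
  rule 2: no change — warevu
  rule 3 (vowel merger): warevu → werevu
  ⇒ Ulmola werevu
*wasevu is the unique common source.

*wasevu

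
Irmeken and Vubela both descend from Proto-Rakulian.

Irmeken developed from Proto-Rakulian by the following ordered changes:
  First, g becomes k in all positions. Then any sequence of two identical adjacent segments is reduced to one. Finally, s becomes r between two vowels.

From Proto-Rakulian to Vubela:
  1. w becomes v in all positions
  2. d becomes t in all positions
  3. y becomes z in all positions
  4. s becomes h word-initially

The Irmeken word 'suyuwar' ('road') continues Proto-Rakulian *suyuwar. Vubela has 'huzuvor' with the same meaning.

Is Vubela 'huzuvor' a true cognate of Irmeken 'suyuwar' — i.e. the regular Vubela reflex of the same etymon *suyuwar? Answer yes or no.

Derive the expected Vubela reflex of *suyuwar:
Vubela: *suyuwar
  suyuwar → suyuvar   [unconditioned shift]
  suyuvar (rule 2 does not apply)
  suyuvar → suzuvar   [unconditioned shift]
  suzuvar → huzuvar   [debuccalisation]
  giving Vubela huzuvar.
The regular Vubela reflex would be 'huzuvar', but the attested form is 'huzuvor'. The correspondence is irregular, so they are not cognates (the Vubela form has a different source).

no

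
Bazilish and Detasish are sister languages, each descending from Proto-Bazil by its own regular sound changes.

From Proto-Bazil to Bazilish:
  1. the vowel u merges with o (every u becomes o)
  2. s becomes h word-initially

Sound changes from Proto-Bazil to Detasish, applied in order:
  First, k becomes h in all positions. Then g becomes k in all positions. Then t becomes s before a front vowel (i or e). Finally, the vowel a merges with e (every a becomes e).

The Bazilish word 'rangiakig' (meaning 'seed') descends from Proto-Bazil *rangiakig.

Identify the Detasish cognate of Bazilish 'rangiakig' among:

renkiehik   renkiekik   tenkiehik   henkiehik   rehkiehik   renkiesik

Detasish: *rangiakig > rangiahig > rankiahik > renkiehik  (by unconditioned shift, unconditioned shift, vowel merger)

renkiehik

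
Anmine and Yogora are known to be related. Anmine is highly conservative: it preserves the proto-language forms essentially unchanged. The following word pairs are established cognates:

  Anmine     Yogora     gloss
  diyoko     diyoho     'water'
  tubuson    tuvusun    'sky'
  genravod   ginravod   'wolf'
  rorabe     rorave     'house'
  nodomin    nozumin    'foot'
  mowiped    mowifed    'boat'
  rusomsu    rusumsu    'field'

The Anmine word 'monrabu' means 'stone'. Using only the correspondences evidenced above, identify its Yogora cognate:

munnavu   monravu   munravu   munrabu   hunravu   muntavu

tubuson ~ tuvusun — Anmine o corresponds to Yogora u after a consonant, before a nasal.
tubuson ~ tuvusun — Anmine b corresponds to Yogora v between vowels (before a back vowel).
Applying these to Anmine 'monrabu':
  monrabu → munrabu   (o→u after a consonant, before a nasal)
  munrabu → munravu   (b→v between vowels (before a back vowel))
So the Yogora cognate is 'munravu'.

munravu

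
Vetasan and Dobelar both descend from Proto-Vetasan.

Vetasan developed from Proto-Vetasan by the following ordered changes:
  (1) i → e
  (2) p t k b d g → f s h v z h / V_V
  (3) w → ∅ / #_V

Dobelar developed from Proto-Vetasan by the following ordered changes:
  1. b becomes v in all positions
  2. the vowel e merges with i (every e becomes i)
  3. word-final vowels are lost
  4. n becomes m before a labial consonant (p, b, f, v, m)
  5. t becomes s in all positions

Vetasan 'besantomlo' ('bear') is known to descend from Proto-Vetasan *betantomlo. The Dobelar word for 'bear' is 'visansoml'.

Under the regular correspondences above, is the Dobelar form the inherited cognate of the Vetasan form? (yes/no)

yes

Derive the expected Dobelar reflex of *betantomlo:
Dobelar: *betantomlo > vetantomlo > vitantomlo > vitantoml > visansoml  (by unconditioned shift, vowel merger, apocope, unconditioned shift)
Dobelar 'visansoml' matches the regular reflex exactly, so the pair is cognate.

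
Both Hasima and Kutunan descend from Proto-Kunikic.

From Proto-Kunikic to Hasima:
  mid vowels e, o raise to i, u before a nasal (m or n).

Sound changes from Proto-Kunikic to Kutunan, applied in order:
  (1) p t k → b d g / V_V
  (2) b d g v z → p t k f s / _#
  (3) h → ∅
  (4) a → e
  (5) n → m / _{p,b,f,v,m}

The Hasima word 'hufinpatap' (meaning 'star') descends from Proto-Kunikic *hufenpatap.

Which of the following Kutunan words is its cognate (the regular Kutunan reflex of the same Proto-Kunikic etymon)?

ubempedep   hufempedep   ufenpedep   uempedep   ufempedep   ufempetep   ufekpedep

Kutunan: start from *hufenpatap.
  rule 1 (intervocalic voicing): hufenpatap → hufenpadap
  rule 2: no change — hufenpadap
  rule 3 (h-loss): hufenpadap → ufenpadap
  rule 4 (vowel merger): ufenpadap → ufenpedep
  rule 5 (nasal place assimilation): ufenpedep → ufempedep
  ⇒ Kutunan ufempedep
Among the options, 'ufempedep' alone shows every Kutunan change applied in order.

ufempedep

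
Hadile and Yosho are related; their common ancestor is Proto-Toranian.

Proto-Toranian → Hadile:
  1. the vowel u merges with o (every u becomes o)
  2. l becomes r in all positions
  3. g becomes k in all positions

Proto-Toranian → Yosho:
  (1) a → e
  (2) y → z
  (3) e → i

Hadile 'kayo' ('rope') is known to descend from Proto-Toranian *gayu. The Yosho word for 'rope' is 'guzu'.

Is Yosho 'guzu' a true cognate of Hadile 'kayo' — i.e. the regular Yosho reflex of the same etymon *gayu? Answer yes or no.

no

Derive the expected Yosho reflex of *gayu:
Yosho: *gayu > geyu > gezu > gizu  (by vowel merger, unconditioned shift, vowel merger)
The regular Yosho reflex would be 'gizu', but the attested form is 'guzu'. The correspondence is irregular, so they are not cognates (the Yosho form has a different source).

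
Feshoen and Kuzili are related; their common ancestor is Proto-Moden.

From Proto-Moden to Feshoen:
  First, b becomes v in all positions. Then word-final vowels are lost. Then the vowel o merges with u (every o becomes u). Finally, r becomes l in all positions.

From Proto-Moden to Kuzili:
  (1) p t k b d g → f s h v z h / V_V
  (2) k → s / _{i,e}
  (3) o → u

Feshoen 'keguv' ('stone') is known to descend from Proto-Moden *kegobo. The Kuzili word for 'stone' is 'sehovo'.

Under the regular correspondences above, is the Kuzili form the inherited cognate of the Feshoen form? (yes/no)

no

Derive the expected Kuzili reflex of *kegobo:
Kuzili: *kegobo > kehovo > sehovo > sehuvu  (by intervocalic lenition, palatalisation, vowel merger)
The regular Kuzili reflex would be 'sehuvu', but the attested form is 'sehovo'. The correspondence is irregular, so they are not cognates (the Kuzili form has a different source).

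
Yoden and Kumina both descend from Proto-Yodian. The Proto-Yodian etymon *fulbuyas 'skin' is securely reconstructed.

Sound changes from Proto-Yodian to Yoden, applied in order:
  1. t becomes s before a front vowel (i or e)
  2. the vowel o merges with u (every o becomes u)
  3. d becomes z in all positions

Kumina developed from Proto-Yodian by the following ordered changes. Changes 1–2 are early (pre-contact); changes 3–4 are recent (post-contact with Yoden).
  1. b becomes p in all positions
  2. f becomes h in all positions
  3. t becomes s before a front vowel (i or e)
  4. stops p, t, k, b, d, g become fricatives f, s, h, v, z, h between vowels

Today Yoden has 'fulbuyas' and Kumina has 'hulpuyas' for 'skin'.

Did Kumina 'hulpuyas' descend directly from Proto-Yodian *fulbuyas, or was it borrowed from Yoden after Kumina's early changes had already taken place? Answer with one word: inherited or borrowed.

If inherited, *fulbuyas would pass through all of Kumina's changes:
Kumina: *fulbuyas > fulpuyas > hulpuyas  (by unconditioned shift, unconditioned shift)
If borrowed from Yoden 'fulbuyas' after the early changes, it would undergo only the recent ones:
  rule 3 (palatalisation): no change (fulbuyas)
  rule 4 (intervocalic lenition): no change (fulbuyas)
  ⇒ as a loan: fulbuyas
Kumina 'hulpuyas' matches the inherited outcome exactly, so it is an inherited cognate, not a loan.

inherited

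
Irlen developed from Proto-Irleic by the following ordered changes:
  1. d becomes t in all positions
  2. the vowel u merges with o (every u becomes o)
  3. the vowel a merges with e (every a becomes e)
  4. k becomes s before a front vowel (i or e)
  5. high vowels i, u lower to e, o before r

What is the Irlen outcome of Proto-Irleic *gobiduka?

Irlen: *gobiduka > gobituka > gobitoka > gobitoke > gobitose  (by unconditioned shift, vowel merger, vowel merger, palatalisation)

gobitose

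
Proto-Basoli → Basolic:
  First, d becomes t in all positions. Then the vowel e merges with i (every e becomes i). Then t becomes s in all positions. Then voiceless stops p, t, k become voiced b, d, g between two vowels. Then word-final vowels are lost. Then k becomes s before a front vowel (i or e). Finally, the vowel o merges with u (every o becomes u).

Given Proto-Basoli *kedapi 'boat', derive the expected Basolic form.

Basolic: *kedapi
  kedapi → ketapi   [unconditioned shift]
  ketapi → kitapi   [vowel merger]
  kitapi → kisapi   [unconditioned shift]
  kisapi → kisabi   [intervocalic voicing]
  kisabi → kisab   [apocope]
  kisab → sisab   [palatalisation]
  sisab (rule 7 does not apply)
  giving Basolic sisab.

sisab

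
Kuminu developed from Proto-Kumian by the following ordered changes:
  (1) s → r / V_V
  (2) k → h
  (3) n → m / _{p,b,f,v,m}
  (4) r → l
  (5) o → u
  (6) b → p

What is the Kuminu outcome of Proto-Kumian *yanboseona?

Kuminu: start from *yanboseona.
  rule 1 (rhotacism): yanboseona → yanboreona
  rule 2: no change — yanboreona
  rule 3 (nasal place assimilation): yanboreona → yamboreona
  rule 4 (unconditioned shift): yamboreona → yamboleona
  rule 5 (vowel merger): yamboleona → yambuleuna
  rule 6 (unconditioned shift): yambuleuna → yampuleuna
  ⇒ Kuminu yampuleuna

yampuleuna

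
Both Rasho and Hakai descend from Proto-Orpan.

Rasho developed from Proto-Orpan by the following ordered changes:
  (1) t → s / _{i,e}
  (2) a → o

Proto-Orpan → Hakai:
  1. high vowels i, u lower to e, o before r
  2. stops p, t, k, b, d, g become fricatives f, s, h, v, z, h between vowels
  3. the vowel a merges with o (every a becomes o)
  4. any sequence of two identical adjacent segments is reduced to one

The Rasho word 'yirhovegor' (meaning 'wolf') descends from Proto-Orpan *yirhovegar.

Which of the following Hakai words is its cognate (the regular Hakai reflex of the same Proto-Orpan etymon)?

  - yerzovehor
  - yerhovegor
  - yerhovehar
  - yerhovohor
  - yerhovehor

Hakai: *yirhovegar > yerhovegar > yerhovehar > yerhovehor  (by pre-rhotic lowering, intervocalic lenition, vowel merger)
Only 'yerhovehor' matches the regular Hakai development of *yirhovegar.

yerhovehor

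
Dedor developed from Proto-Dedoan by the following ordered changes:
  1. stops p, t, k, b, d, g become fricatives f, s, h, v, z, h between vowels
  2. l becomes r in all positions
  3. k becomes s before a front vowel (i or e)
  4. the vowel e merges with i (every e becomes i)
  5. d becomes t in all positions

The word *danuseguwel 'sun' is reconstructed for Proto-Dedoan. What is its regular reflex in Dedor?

tanusihuwir

Dedor: start from *danuseguwel.
  rule 1 (intervocalic lenition): danuseguwel → danusehuwel
  rule 2 (unconditioned shift): danusehuwel → danusehuwer
  rule 3: no change — danusehuwer
  rule 4 (vowel merger): danusehuwer → danusihuwir
  rule 5 (unconditioned shift): danusihuwir → tanusihuwir
  ⇒ Dedor tanusihuwir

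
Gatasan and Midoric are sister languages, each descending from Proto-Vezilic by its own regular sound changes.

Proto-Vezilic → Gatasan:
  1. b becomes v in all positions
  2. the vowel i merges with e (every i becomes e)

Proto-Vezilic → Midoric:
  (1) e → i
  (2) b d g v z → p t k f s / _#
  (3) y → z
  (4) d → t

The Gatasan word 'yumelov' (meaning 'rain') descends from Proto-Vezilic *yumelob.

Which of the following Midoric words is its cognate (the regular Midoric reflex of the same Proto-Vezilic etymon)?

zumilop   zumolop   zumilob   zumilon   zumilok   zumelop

zumilop

Midoric: *yumelob
  yumelob → yumilob   [vowel merger]
  yumilob → yumilop   [final devoicing]
  yumilop → zumilop   [unconditioned shift]
  zumilop (rule 4 does not apply)
  giving Midoric zumilop.
Only 'zumilop' matches the regular Midoric development of *yumelob.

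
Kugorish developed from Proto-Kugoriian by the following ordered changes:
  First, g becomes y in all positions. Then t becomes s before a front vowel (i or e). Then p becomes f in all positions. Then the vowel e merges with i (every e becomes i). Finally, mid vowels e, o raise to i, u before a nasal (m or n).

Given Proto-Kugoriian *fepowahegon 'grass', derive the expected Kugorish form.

Kugorish: *fepowahegon
  fepowahegon → fepowaheyon   [unconditioned shift]
  fepowaheyon (rule 2 does not apply)
  fepowaheyon → fefowaheyon   [unconditioned shift]
  fefowaheyon → fifowahiyon   [vowel merger]
  fifowahiyon → fifowahiyun   [pre-nasal raising]
  giving Kugorish fifowahiyun.

fifowahiyun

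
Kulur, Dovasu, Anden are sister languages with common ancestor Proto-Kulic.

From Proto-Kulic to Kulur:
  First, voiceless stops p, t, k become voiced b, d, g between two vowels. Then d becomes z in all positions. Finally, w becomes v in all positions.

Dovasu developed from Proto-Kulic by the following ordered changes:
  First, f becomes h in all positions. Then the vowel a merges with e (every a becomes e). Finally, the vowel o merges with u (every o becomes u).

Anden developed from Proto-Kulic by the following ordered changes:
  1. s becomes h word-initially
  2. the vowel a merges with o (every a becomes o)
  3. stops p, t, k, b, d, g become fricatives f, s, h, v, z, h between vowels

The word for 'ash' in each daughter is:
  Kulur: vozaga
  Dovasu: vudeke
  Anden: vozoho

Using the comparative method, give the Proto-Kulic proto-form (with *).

Position 4: Kulur has a, Dovasu has e, Anden has o. Kulur preserves a here (none of its changes turn any other segment into a), so the proto-segment is *a.
Position 5: Kulur has g, Dovasu has k, Anden has h. Dovasu preserves k here (none of its changes turn any other segment into k), so the proto-segment is *k.
This points to *vodaka. Verify forward in each daughter:
Kulur: *vodaka
  vodaka → vodaga   [intervocalic voicing]
  vodaga → vozaga   [unconditioned shift]
  vozaga (rule 3 does not apply)
  giving Kulur vozaga.
Dovasu: *vodaka
  vodaka (rule 1 does not apply)
  vodaka → vodeke   [vowel merger]
  vodeke → vudeke   [vowel merger]
  giving Dovasu vudeke.
Anden: *vodaka
  vodaka (rule 1 does not apply)
  vodaka → vodoko   [vowel merger]
  vodoko → vozoho   [intervocalic lenition]
  giving Anden vozoho.
No other proto-form is consistent with every reflex, so the reconstruction is *vodaka.

*vodaka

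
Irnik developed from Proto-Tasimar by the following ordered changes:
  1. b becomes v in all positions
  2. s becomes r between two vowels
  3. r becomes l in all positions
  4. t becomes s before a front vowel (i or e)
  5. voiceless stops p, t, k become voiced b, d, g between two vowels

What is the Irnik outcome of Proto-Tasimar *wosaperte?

wolabelse

Irnik: *wosaperte > woraperte > wolapelte > wolapelse > wolabelse  (by rhotacism, unconditioned shift, palatalisation, intervocalic voicing)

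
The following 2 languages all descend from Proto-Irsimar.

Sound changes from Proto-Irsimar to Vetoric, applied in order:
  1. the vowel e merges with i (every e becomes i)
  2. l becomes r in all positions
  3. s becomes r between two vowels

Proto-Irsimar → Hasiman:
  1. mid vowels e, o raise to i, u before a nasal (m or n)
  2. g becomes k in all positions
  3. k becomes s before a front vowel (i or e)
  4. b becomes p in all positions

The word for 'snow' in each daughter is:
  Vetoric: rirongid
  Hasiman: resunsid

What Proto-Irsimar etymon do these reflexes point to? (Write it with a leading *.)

Position 4: Vetoric has o, Hasiman has u. Vetoric preserves o here (none of its changes turn any other segment into o), so the proto-segment is *o.
Position 6: Vetoric has g, Hasiman has s. Vetoric preserves g here (none of its changes turn any other segment into g), so the proto-segment is *g.
Position 3: Vetoric has r, Hasiman has s. Taking the neighbouring segments as reconstructed: Vetoric r could go back to *s or *l or *r; Hasiman s can only go back to *s — the one source consistent with every daughter is *s.
Verify the candidate proto-form against each daughter:
Vetoric: *resongid
  resongid → risongid   [vowel merger]
  risongid (rule 2 does not apply)
  risongid → rirongid   [rhotacism]
  giving Vetoric rirongid.
Hasiman: *resongid
  resongid → resungid   [pre-nasal raising]
  resungid → resunkid   [unconditioned shift]
  resunkid → resunsid   [palatalisation]
  resunsid (rule 4 does not apply)
  giving Hasiman resunsid.
No other proto-form is consistent with every reflex, so the reconstruction is *resongid.

*resongid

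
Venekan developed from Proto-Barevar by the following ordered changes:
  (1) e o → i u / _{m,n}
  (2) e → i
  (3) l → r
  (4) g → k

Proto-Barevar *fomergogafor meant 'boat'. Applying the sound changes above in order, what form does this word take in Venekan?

Venekan: start from *fomergogafor.
  rule 1 (pre-nasal raising): fomergogafor → fumergogafor
  rule 2 (vowel merger): fumergogafor → fumirgogafor
  rule 3: no change — fumirgogafor
  rule 4 (unconditioned shift): fumirgogafor → fumirkokafor
  ⇒ Venekan fumirkokafor

fumirkokafor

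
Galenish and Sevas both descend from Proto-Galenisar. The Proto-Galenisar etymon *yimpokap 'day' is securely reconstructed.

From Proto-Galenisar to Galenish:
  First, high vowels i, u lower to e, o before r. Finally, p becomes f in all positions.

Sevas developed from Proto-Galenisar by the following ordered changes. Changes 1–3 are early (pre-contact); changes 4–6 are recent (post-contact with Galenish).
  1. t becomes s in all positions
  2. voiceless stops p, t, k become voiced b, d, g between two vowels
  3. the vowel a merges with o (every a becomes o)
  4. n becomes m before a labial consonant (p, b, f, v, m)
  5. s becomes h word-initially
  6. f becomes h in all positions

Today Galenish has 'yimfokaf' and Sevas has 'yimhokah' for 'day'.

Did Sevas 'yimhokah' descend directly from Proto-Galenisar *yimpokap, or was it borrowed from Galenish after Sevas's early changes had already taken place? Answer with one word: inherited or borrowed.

If inherited, *yimpokap would pass through all of Sevas's changes:
Sevas: *yimpokap > yimpogap > yimpogop  (by intervocalic voicing, vowel merger)
If borrowed from Galenish 'yimfokaf' after the early changes, it would undergo only the recent ones:
  rule 4 (nasal place assimilation): no change (yimfokaf)
  rule 5 (debuccalisation): no change (yimfokaf)
  rule 6 (unconditioned shift): yimfokaf → yimhokah
  ⇒ as a loan: yimhokah
Sevas 'yimhokah' matches the loan outcome 'yimhokah', not the inherited 'yimpogop' — it skipped the early Sevas changes, so it was borrowed from Galenish.

borrowed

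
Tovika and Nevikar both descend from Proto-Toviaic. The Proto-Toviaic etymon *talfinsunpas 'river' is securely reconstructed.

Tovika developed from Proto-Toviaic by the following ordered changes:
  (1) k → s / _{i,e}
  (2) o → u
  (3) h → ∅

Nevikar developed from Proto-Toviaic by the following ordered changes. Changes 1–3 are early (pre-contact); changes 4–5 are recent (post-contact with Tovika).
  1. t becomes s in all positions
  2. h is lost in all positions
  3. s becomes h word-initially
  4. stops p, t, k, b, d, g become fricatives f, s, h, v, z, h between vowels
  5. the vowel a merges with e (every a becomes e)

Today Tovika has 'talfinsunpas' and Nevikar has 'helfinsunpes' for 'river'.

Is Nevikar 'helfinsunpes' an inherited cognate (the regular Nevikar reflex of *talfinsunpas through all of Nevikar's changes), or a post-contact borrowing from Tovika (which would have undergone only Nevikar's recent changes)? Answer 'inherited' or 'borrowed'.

inherited

If inherited, *talfinsunpas would pass through all of Nevikar's changes:
Nevikar: *talfinsunpas
  talfinsunpas → salfinsunpas   [unconditioned shift]
  salfinsunpas (rule 2 does not apply)
  salfinsunpas → halfinsunpas   [debuccalisation]
  halfinsunpas (rule 4 does not apply)
  halfinsunpas → helfinsunpes   [vowel merger]
  giving Nevikar helfinsunpes.
If borrowed from Tovika 'talfinsunpas' after the early changes, it would undergo only the recent ones:
  rule 4 (intervocalic lenition): no change (talfinsunpas)
  rule 5 (vowel merger): talfinsunpas → telfinsunpes
  ⇒ as a loan: telfinsunpes
Nevikar 'helfinsunpes' matches the inherited outcome exactly, so it is an inherited cognate, not a loan.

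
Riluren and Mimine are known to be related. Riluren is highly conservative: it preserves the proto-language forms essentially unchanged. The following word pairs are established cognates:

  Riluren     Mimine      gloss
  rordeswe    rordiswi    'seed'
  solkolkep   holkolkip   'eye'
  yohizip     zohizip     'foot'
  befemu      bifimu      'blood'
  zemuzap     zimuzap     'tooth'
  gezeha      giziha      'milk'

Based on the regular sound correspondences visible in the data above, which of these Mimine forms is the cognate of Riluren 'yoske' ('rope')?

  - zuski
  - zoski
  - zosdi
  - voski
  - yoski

zoski

yohizip ~ zohizip — Riluren y corresponds to Mimine z word-initially before a back vowel.
rordeswe ~ rordiswi — Riluren e corresponds to Mimine i word-finally.
Applying these to Riluren 'yoske':
  yoske → zoske   (y→z word-initially before a back vowel)
  zoske → zoski   (e→i word-finally)
So the Mimine cognate is 'zoski'.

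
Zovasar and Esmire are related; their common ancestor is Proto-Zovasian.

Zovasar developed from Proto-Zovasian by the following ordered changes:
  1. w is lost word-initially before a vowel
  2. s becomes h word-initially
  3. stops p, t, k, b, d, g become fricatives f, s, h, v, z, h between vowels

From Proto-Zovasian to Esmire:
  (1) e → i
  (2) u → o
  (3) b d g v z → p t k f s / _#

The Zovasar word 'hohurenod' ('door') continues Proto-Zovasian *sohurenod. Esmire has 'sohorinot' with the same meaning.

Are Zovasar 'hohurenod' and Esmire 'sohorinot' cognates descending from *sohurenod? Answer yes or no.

yes

Derive the expected Esmire reflex of *sohurenod:
Esmire: *sohurenod > sohurinod > sohorinod > sohorinot  (by vowel merger, vowel merger, final devoicing)
Esmire 'sohorinot' matches the regular reflex exactly, so the pair is cognate.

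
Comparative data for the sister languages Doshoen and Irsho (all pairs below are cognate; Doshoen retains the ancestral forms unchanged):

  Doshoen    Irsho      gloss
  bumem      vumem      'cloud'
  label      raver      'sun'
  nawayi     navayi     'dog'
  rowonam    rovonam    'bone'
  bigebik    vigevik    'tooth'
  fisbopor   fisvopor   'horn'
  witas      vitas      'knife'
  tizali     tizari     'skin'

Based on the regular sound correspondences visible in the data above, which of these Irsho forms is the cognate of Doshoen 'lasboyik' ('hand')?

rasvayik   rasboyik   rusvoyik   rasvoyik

label ~ raver — Doshoen l corresponds to Irsho r word-initially before a back vowel.
fisbopor ~ fisvopor — Doshoen b corresponds to Irsho v after a consonant, before a back vowel.
Applying these to Doshoen 'lasboyik':
  lasboyik → rasboyik   (l→r word-initially before a back vowel)
  rasboyik → rasvoyik   (b→v after a consonant, before a back vowel)
So the Irsho cognate is 'rasvoyik'.

rasvoyik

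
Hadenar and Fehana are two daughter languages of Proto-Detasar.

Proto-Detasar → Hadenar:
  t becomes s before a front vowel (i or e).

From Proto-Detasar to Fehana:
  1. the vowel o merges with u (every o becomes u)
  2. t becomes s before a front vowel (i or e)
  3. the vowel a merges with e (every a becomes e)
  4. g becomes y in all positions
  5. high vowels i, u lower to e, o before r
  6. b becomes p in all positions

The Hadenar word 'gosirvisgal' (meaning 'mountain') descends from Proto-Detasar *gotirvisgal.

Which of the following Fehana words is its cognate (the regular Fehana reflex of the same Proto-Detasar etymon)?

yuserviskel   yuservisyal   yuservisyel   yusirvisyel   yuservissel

Fehana: start from *gotirvisgal.
  rule 1 (vowel merger): gotirvisgal → gutirvisgal
  rule 2 (palatalisation): gutirvisgal → gusirvisgal
  rule 3 (vowel merger): gusirvisgal → gusirvisgel
  rule 4 (unconditioned shift): gusirvisgel → yusirvisyel
  rule 5 (pre-rhotic lowering): yusirvisyel → yuservisyel
  rule 6: no change — yuservisyel
  ⇒ Fehana yuservisyel

yuservisyel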